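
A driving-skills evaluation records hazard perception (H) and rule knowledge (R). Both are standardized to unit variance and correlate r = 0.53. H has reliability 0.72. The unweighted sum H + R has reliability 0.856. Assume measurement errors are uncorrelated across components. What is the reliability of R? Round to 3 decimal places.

Var(H+R) = 2 + 2·0.53 = 3.060.
True-score variance = ρ_H + ρ_R + 2·0.53, so 0.856 = (0.72 + ρ_R + 1.06) / 3.060.
ρ_R = 0.856·3.060 − 0.72 − 1.06 = 0.839.

0.839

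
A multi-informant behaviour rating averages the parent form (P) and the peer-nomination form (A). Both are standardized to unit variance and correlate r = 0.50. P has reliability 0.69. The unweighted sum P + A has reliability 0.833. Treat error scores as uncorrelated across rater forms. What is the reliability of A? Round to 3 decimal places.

Var(P+A) = 2 + 2·0.50 = 3.000.
True-score variance = ρ_P + ρ_A + 2·0.50, so 0.833 = (0.69 + ρ_A + 1.00) / 3.000.
ρ_A = 0.833·3.000 − 0.69 − 1.00 = 0.809.

0.809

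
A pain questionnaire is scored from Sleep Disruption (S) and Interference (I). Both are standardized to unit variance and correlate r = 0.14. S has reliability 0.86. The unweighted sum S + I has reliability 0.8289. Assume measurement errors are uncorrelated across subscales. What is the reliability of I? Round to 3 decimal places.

0.750

Var(S+I) = 2 + 2·0.14 = 2.280.
True-score variance = ρ_S + ρ_I + 2·0.14, so 0.8289 = (0.86 + ρ_I + 0.28) / 2.280.
ρ_I = 0.8289·2.280 − 0.86 − 0.28 = 0.750.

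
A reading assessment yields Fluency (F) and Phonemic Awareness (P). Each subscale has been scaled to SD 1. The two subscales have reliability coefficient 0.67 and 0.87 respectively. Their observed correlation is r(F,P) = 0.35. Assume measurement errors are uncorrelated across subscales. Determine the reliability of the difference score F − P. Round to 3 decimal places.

0.646

Var(F−P) = 1 + 1 − 2·0.35 = 2 − 0.7 = 1.3.
Under uncorrelated errors the observed covariances equal the true-score covariances, so only the own-variance terms attenuate.
True-score variance = [0.67 + 0.87] − 0.7 = 1.54 − 0.7 = 0.84.
Reliability = 0.84 / 1.3 = 0.646.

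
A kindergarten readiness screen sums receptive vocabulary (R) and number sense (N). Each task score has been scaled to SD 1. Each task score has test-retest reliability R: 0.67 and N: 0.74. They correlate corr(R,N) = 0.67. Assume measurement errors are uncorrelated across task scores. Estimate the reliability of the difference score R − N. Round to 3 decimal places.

Var(R−N) = 1 + 1 − 2·0.67 = 2 − 1.34 = 0.66.
With uncorrelated errors the cross-covariances are all true-score covariance, so they carry over unchanged; only the diagonal terms shrink to ρᵢσᵢ².
True-score variance = [0.67 + 0.74] − 1.34 = 1.41 − 1.34 = 0.07.
Reliability = 0.07 / 0.66 = 0.106.

0.106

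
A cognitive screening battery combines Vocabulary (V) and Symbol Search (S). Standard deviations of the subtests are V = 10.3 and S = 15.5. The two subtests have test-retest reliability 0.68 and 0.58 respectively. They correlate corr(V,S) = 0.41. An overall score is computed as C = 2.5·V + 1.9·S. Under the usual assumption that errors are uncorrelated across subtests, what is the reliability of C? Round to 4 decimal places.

0.7322

Var(C) = 2.5²·10.3² + 1.9²·15.5² + 2·[4.75·10.3·15.5·0.41] = 1530.37 + 621.837 = 2152.2.
Under uncorrelated errors the observed covariances equal the true-score covariances, so only the own-variance terms attenuate.
True-score variance = [2.5²·10.3²·0.68 + 1.9²·15.5²·0.58] + 621.837 = 953.918 + 621.837 = 1575.75.
Reliability = 1575.75 / 2152.2 = 0.7322.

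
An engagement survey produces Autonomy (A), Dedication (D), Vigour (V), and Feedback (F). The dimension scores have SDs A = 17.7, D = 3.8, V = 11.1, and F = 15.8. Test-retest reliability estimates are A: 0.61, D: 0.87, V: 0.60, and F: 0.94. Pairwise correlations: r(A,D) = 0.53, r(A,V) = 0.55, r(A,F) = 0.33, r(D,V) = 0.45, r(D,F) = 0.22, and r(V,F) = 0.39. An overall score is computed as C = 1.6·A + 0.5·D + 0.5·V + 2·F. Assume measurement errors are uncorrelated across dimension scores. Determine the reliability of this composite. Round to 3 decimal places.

Var(C) = 1.6²·17.7² + 0.5²·3.8² + 0.5²·11.1² + 2²·15.8² + 2·[0.8·17.7·3.8·0.53 + 0.8·17.7·11.1·0.55 + 3.2·17.7·15.8·0.33 + 0.25·3.8·11.1·0.45 + 3.8·15.8·0.22 + 11.1·15.8·0.39] = 1834.99 + 993.276 = 2828.27.
Under uncorrelated errors the observed covariances equal the true-score covariances, so only the own-variance terms attenuate.
True-score variance = [1.6²·17.7²·0.61 + 0.5²·3.8²·0.87 + 0.5²·11.1²·0.60 + 2²·15.8²·0.94] + 993.276 = 1449.5 + 993.276 = 2442.78.
Reliability = 2442.78 / 2828.27 = 0.864.

0.864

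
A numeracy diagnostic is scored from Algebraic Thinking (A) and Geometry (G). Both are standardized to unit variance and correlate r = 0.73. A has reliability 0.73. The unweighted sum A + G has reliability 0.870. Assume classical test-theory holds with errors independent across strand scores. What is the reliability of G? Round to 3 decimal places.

Var(A+G) = 2 + 2·0.73 = 3.460.
True-score variance = ρ_A + ρ_G + 2·0.73, so 0.870 = (0.73 + ρ_G + 1.46) / 3.460.
ρ_G = 0.870·3.460 − 0.73 − 1.46 = 0.820.

0.820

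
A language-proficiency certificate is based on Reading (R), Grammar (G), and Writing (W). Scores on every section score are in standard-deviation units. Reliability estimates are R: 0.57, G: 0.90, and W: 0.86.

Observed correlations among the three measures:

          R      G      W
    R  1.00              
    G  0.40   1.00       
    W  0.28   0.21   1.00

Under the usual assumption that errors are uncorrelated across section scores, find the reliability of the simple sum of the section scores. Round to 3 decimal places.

Var(R+G+W) = 3 + 2·[0.40 + 0.28 + 0.21] = 3 + 1.78 = 4.78.
With uncorrelated errors the cross-covariances are all true-score covariance, so they carry over unchanged; only the diagonal terms shrink to ρᵢσᵢ².
True-score variance = [0.57 + 0.90 + 0.86] + 1.78 = 2.33 + 1.78 = 4.11.
Reliability = 4.11 / 4.78 = 0.860.

0.860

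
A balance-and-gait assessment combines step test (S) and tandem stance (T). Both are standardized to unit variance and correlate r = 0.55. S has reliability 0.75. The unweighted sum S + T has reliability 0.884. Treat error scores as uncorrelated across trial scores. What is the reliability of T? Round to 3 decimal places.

Var(S+T) = 2 + 2·0.55 = 3.100.
True-score variance = ρ_S + ρ_T + 2·0.55, so 0.884 = (0.75 + ρ_T + 1.10) / 3.100.
ρ_T = 0.884·3.100 − 0.75 − 1.10 = 0.890.

0.890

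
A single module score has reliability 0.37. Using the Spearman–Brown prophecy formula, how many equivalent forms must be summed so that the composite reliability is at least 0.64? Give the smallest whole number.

k ≥ ρ*(1−ρ₁)/(ρ₁(1−ρ*)) = 0.64·0.63 / (0.37·0.36) = 3.027.
Smallest integer k = 4.

4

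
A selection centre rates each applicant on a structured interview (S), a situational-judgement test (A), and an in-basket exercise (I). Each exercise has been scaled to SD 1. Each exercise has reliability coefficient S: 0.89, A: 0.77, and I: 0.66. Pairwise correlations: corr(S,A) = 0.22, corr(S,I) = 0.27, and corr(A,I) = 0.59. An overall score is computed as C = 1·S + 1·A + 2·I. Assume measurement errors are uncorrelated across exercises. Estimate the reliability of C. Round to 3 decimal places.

Var(C) = 1 + 1 + 2² + 2·[0.22 + 2·0.27 + 2·0.59] = 6 + 3.88 = 9.88.
Because errors are independent across components, Cov(Tᵢ,Tⱼ) = Cov(Xᵢ,Xⱼ); the off-diagonal part of the true-score variance is the same as above.
True-score variance = [0.89 + 0.77 + 2²·0.66] + 3.88 = 4.3 + 3.88 = 8.18.
Reliability = 8.18 / 9.88 = 0.828.

0.828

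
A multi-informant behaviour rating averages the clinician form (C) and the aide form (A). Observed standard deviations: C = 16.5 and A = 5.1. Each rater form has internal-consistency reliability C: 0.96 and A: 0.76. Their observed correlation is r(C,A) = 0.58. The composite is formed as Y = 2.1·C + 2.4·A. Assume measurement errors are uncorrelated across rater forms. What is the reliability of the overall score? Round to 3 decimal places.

0.954

Var(Y) = 2.1²·16.5² + 2.4²·5.1² + 2·[5.04·16.5·5.1·0.58] = 1350.44 + 491.975 = 1842.41.
With uncorrelated errors the cross-covariances are all true-score covariance, so they carry over unchanged; only the diagonal terms shrink to ρᵢσᵢ².
True-score variance = [2.1²·16.5²·0.96 + 2.4²·5.1²·0.76] + 491.975 = 1266.46 + 491.975 = 1758.43.
Reliability = 1758.43 / 1842.41 = 0.954.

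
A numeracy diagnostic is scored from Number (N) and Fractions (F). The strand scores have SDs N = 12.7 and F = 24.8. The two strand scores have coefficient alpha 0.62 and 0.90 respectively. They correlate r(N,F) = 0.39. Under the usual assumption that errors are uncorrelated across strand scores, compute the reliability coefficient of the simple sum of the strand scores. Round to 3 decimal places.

Var(N+F) = 12.7² + 24.8² + 2·[12.7·24.8·0.39] = 776.33 + 245.669 = 1022.
Because errors are independent across components, Cov(Tᵢ,Tⱼ) = Cov(Xᵢ,Xⱼ); the off-diagonal part of the true-score variance is the same as above.
True-score variance = [12.7²·0.62 + 24.8²·0.90] + 245.669 = 653.536 + 245.669 = 899.205.
Reliability = 899.205 / 1022 = 0.880.

0.880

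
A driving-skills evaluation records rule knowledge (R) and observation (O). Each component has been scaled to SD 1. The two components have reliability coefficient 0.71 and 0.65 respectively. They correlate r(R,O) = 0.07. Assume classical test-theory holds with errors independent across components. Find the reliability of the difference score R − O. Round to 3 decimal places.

0.656

Var(R−O) = 1 + 1 − 2·0.07 = 2 − 0.14 = 1.86.
Under uncorrelated errors the observed covariances equal the true-score covariances, so only the own-variance terms attenuate.
True-score variance = [0.71 + 0.65] − 0.14 = 1.36 − 0.14 = 1.22.
Reliability = 1.22 / 1.86 = 0.656.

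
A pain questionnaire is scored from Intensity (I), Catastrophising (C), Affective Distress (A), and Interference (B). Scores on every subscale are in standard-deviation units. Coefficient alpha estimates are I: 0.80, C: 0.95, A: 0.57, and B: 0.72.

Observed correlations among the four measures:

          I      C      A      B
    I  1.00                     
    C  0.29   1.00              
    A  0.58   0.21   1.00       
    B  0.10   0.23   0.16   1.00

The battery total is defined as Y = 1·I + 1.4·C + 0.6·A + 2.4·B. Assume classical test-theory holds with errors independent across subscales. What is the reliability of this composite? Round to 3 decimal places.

0.846

Var(Y) = 1 + 1.4² + 0.6² + 2.4² + 2·[1.4·0.29 + 0.6·0.58 + 2.4·0.10 + 0.84·0.21 + 3.36·0.23 + 1.44·0.16] = 9.08 + 4.3472 = 13.4272.
Because errors are independent across components, Cov(Tᵢ,Tⱼ) = Cov(Xᵢ,Xⱼ); the off-diagonal part of the true-score variance is the same as above.
True-score variance = [0.80 + 1.4²·0.95 + 0.6²·0.57 + 2.4²·0.72] + 4.3472 = 7.0144 + 4.3472 = 11.3616.
Reliability = 11.3616 / 13.4272 = 0.846.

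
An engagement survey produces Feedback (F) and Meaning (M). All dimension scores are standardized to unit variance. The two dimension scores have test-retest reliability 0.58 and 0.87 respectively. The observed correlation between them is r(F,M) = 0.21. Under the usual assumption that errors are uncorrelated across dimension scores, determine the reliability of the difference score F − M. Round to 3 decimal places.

Var(F−M) = 1 + 1 − 2·0.21 = 2 − 0.42 = 1.58.
Because errors are independent across components, Cov(Tᵢ,Tⱼ) = Cov(Xᵢ,Xⱼ); the off-diagonal part of the true-score variance is the same as above.
True-score variance = [0.58 + 0.87] − 0.42 = 1.45 − 0.42 = 1.03.
Reliability = 1.03 / 1.58 = 0.652.

0.652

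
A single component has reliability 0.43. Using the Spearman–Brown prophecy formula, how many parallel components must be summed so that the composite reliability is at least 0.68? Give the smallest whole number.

k ≥ ρ*(1−ρ₁)/(ρ₁(1−ρ*)) = 0.68·0.57 / (0.43·0.32) = 2.817.
Smallest integer k = 3.

3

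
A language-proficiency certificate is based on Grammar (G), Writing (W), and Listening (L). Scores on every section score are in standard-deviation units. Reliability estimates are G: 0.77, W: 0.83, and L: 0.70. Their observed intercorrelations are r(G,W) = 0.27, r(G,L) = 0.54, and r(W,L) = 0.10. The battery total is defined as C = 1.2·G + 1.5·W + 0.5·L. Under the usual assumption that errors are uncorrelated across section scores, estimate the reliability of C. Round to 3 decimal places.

0.862

Var(C) = 1.2² + 1.5² + 0.5² + 2·[1.8·0.27 + 0.6·0.54 + 0.75·0.10] = 3.94 + 1.77 = 5.71.
With uncorrelated errors the cross-covariances are all true-score covariance, so they carry over unchanged; only the diagonal terms shrink to ρᵢσᵢ².
True-score variance = [1.2²·0.77 + 1.5²·0.83 + 0.5²·0.70] + 1.77 = 3.1513 + 1.77 = 4.9213.
Reliability = 4.9213 / 5.71 = 0.862.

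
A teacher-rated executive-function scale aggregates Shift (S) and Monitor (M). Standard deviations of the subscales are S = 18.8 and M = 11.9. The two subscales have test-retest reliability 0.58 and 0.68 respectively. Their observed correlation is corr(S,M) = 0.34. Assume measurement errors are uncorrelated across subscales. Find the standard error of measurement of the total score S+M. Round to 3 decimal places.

Var(total) = 495.05 + 152.13 = 647.18.
True-score variance = 301.29 + 152.13 = 453.42, so reliability = 0.7006.
Error variance = 647.18 − 453.42 = 193.76; SEM = √193.76 = 13.920.

13.920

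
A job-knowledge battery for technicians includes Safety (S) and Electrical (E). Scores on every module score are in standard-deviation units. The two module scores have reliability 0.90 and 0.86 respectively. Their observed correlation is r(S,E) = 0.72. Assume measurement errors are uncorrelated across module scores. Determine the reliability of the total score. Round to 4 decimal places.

Var(S+E) = 2 + 2·[0.72] = 2 + 1.44 = 3.44.
Because errors are independent across components, Cov(Tᵢ,Tⱼ) = Cov(Xᵢ,Xⱼ); the off-diagonal part of the true-score variance is the same as above.
True-score variance = [0.90 + 0.86] + 1.44 = 1.76 + 1.44 = 3.2.
Reliability = 3.2 / 3.44 = 0.9302.

0.9302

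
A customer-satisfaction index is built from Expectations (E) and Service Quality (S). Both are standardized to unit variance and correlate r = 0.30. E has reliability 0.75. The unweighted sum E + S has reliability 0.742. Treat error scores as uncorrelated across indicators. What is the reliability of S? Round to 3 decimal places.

0.579

Var(E+S) = 2 + 2·0.30 = 2.600.
True-score variance = ρ_E + ρ_S + 2·0.30, so 0.742 = (0.75 + ρ_S + 0.60) / 2.600.
ρ_S = 0.742·2.600 − 0.75 − 0.60 = 0.579.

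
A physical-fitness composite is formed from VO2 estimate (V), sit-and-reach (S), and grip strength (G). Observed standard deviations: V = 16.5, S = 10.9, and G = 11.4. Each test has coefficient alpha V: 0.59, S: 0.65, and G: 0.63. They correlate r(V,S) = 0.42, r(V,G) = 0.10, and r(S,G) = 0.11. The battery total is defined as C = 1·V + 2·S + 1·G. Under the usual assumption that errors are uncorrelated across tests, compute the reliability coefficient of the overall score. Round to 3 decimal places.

Var(C) = 16.5² + 2²·10.9² + 11.4² + 2·[2·16.5·10.9·0.42 + 16.5·11.4·0.10 + 2·10.9·11.4·0.11] = 877.45 + 394.442 = 1271.89.
Under uncorrelated errors the observed covariances equal the true-score covariances, so only the own-variance terms attenuate.
True-score variance = [16.5²·0.59 + 2²·10.9²·0.65 + 11.4²·0.63] + 394.442 = 551.408 + 394.442 = 945.851.
Reliability = 945.851 / 1271.89 = 0.744.

0.744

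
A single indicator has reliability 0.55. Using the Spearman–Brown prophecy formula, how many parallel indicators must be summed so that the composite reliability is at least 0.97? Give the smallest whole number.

k ≥ ρ*(1−ρ₁)/(ρ₁(1−ρ*)) = 0.97·0.45 / (0.55·0.03) = 26.455.
Smallest integer k = 27.

27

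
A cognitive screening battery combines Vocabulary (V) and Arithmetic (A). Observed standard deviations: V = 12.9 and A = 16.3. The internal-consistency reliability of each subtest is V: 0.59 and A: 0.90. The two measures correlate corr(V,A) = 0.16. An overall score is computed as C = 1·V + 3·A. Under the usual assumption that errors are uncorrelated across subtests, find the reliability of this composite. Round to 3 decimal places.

0.889

Var(C) = 12.9² + 3²·16.3² + 2·[3·12.9·16.3·0.16] = 2557.62 + 201.859 = 2759.48.
Because errors are independent across components, Cov(Tᵢ,Tⱼ) = Cov(Xᵢ,Xⱼ); the off-diagonal part of the true-score variance is the same as above.
True-score variance = [12.9²·0.59 + 3²·16.3²·0.90] + 201.859 = 2250.27 + 201.859 = 2452.13.
Reliability = 2452.13 / 2759.48 = 0.889.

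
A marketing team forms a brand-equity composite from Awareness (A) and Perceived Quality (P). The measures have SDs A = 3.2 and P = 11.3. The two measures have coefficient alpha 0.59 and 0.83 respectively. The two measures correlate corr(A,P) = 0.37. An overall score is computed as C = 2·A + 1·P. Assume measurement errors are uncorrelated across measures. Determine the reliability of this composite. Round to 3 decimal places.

0.827

Var(C) = 2²·3.2² + 11.3² + 2·[2·3.2·11.3·0.37] = 168.65 + 53.5168 = 222.167.
With uncorrelated errors the cross-covariances are all true-score covariance, so they carry over unchanged; only the diagonal terms shrink to ρᵢσᵢ².
True-score variance = [2²·3.2²·0.59 + 11.3²·0.83] + 53.5168 = 130.149 + 53.5168 = 183.666.
Reliability = 183.666 / 222.167 = 0.827.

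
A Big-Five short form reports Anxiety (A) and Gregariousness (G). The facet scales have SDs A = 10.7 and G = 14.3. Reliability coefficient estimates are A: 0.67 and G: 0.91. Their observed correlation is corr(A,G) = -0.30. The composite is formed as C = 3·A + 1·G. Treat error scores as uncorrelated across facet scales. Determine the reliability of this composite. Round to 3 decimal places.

0.626

Var(C) = 3²·10.7² + 14.3² + 2·[3·10.7·14.3·(-0.30)] = 1234.9 − 275.418 = 959.482.
Because errors are independent across components, Cov(Tᵢ,Tⱼ) = Cov(Xᵢ,Xⱼ); the off-diagonal part of the true-score variance is the same as above.
True-score variance = [3²·10.7²·0.67 + 14.3²·0.91] − 275.418 = 876.461 − 275.418 = 601.043.
Reliability = 601.043 / 959.482 = 0.626.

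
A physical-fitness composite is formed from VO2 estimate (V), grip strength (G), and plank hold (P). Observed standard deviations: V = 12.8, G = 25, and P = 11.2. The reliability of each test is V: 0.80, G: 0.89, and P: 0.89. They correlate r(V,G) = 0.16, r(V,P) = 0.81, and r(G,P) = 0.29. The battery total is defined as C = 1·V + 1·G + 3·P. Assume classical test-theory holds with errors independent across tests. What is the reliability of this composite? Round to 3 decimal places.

Var(C) = 12.8² + 25² + 3²·11.2² + 2·[12.8·25·0.16 + 3·12.8·11.2·0.81 + 3·25·11.2·0.29] = 1917.8 + 1286.33 = 3204.13.
Because errors are independent across components, Cov(Tᵢ,Tⱼ) = Cov(Xᵢ,Xⱼ); the off-diagonal part of the true-score variance is the same as above.
True-score variance = [12.8²·0.80 + 25²·0.89 + 3²·11.2²·0.89] + 1286.33 = 1692.1 + 1286.33 = 2978.43.
Reliability = 2978.43 / 3204.13 = 0.930.

0.930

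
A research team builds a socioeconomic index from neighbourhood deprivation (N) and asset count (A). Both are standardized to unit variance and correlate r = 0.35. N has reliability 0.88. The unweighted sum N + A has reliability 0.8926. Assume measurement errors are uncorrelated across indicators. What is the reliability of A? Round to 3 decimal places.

Var(N+A) = 2 + 2·0.35 = 2.700.
True-score variance = ρ_N + ρ_A + 2·0.35, so 0.8926 = (0.88 + ρ_A + 0.70) / 2.700.
ρ_A = 0.8926·2.700 − 0.88 − 0.70 = 0.830.

0.830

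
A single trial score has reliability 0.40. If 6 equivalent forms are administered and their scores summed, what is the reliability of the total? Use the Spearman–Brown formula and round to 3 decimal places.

ρ_k = kρ / (1 + (k−1)ρ) = 6·0.40 / (1 + 5·0.40) = 2.400 / 3.000 = 0.800.

0.800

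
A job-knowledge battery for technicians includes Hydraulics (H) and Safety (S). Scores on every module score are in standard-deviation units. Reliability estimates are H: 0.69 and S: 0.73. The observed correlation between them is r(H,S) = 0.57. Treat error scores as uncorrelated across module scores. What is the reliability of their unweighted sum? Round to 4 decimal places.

0.8153

Var(H+S) = 2 + 2·[0.57] = 2 + 1.14 = 3.14.
With uncorrelated errors the cross-covariances are all true-score covariance, so they carry over unchanged; only the diagonal terms shrink to ρᵢσᵢ².
True-score variance = [0.69 + 0.73] + 1.14 = 1.42 + 1.14 = 2.56.
Reliability = 2.56 / 3.14 = 0.8153.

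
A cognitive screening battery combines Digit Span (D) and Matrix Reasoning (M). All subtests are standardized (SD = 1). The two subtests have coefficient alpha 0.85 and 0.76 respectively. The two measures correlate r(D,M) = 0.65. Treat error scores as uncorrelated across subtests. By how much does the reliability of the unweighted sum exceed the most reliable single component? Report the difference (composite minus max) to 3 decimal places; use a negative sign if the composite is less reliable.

0.032

Var(sum) = 2 + 1.3 = 3.3; true-score variance = 1.61 + 1.3 = 2.91; composite reliability = 0.8818.
Max component reliability = 0.8500.
Difference = 0.8818 − 0.8500 = 0.032.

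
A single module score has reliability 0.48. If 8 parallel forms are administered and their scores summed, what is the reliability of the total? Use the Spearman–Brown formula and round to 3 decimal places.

0.881

ρ_k = kρ / (1 + (k−1)ρ) = 8·0.48 / (1 + 7·0.48) = 3.840 / 4.360 = 0.881.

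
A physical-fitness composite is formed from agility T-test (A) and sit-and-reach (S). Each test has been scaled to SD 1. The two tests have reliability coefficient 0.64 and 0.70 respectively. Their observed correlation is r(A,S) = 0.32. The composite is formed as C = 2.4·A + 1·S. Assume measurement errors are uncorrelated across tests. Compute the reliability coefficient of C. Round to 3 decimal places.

Var(C) = 2.4² + 1 + 2·[2.4·0.32] = 6.76 + 1.536 = 8.296.
Because errors are independent across components, Cov(Tᵢ,Tⱼ) = Cov(Xᵢ,Xⱼ); the off-diagonal part of the true-score variance is the same as above.
True-score variance = [2.4²·0.64 + 0.70] + 1.536 = 4.3864 + 1.536 = 5.9224.
Reliability = 5.9224 / 8.296 = 0.714.

0.714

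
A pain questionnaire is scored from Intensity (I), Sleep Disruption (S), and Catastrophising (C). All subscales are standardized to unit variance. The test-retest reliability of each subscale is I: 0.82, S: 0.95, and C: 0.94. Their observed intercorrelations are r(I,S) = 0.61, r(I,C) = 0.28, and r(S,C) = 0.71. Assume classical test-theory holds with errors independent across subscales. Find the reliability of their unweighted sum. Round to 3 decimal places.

0.953

Var(I+S+C) = 3 + 2·[0.61 + 0.28 + 0.71] = 3 + 3.2 = 6.2.
Because errors are independent across components, Cov(Tᵢ,Tⱼ) = Cov(Xᵢ,Xⱼ); the off-diagonal part of the true-score variance is the same as above.
True-score variance = [0.82 + 0.95 + 0.94] + 3.2 = 2.71 + 3.2 = 5.91.
Reliability = 5.91 / 6.2 = 0.953.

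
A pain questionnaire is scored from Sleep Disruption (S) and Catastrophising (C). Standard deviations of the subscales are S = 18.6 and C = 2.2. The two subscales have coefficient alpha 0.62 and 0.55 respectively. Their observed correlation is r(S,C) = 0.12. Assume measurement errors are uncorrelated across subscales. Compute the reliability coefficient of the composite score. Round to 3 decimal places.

Var(S+C) = 18.6² + 2.2² + 2·[18.6·2.2·0.12] = 350.8 + 9.8208 = 360.621.
Under uncorrelated errors the observed covariances equal the true-score covariances, so only the own-variance terms attenuate.
True-score variance = [18.6²·0.62 + 2.2²·0.55] + 9.8208 = 217.157 + 9.8208 = 226.978.
Reliability = 226.978 / 360.621 = 0.629.

0.629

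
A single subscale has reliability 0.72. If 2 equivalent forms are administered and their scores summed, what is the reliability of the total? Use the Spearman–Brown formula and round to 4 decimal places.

0.8372

ρ_k = kρ / (1 + (k−1)ρ) = 2·0.72 / (1 + 1·0.72) = 1.440 / 1.720 = 0.8372.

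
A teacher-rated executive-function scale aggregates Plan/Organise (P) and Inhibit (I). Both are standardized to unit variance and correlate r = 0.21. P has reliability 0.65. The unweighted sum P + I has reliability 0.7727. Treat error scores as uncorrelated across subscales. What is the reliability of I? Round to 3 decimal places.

0.800

Var(P+I) = 2 + 2·0.21 = 2.420.
True-score variance = ρ_P + ρ_I + 2·0.21, so 0.7727 = (0.65 + ρ_I + 0.42) / 2.420.
ρ_I = 0.7727·2.420 − 0.65 − 0.42 = 0.800.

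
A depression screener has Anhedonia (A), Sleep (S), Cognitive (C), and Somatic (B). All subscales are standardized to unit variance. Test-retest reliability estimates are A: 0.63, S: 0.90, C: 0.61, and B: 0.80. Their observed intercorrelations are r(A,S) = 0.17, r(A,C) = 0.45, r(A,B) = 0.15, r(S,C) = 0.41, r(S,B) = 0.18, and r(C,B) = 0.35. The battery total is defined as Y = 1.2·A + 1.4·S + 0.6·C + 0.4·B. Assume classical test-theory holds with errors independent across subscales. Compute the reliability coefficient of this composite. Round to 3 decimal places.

0.858

Var(Y) = 1.2² + 1.4² + 0.6² + 0.4² + 2·[1.68·0.17 + 0.72·0.45 + 0.48·0.15 + 0.84·0.41 + 0.56·0.18 + 0.24·0.35] = 3.92 + 2.4216 = 6.3416.
Because errors are independent across components, Cov(Tᵢ,Tⱼ) = Cov(Xᵢ,Xⱼ); the off-diagonal part of the true-score variance is the same as above.
True-score variance = [1.2²·0.63 + 1.4²·0.90 + 0.6²·0.61 + 0.4²·0.80] + 2.4216 = 3.0188 + 2.4216 = 5.4404.
Reliability = 5.4404 / 6.3416 = 0.858.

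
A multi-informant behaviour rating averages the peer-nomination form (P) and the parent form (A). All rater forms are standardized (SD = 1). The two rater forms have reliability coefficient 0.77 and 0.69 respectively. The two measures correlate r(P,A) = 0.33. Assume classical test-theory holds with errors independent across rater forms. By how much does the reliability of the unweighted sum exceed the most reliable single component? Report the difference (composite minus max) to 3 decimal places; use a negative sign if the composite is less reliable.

0.027

Var(sum) = 2 + 0.66 = 2.66; true-score variance = 1.46 + 0.66 = 2.12; composite reliability = 0.7970.
Max component reliability = 0.7700.
Difference = 0.7970 − 0.7700 = 0.027.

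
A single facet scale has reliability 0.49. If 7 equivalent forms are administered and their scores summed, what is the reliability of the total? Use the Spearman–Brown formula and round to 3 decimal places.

ρ_k = kρ / (1 + (k−1)ρ) = 7·0.49 / (1 + 6·0.49) = 3.430 / 3.940 = 0.871.

0.871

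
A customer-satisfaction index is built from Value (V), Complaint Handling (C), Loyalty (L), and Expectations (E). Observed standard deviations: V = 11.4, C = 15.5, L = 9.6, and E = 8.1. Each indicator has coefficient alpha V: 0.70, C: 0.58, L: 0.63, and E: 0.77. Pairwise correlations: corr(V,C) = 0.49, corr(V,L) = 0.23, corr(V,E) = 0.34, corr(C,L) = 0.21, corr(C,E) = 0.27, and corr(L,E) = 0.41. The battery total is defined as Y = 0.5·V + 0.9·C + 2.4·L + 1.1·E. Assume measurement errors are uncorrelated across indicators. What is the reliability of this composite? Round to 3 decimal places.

0.778

Var(Y) = 0.5²·11.4² + 0.9²·15.5² + 2.4²·9.6² + 1.1²·8.1² + 2·[0.45·11.4·15.5·0.49 + 1.2·11.4·9.6·0.23 + 0.55·11.4·8.1·0.34 + 2.16·15.5·9.6·0.21 + 0.99·15.5·8.1·0.27 + 2.64·9.6·8.1·0.41] = 837.322 + 543.316 = 1380.64.
Under uncorrelated errors the observed covariances equal the true-score covariances, so only the own-variance terms attenuate.
True-score variance = [0.5²·11.4²·0.70 + 0.9²·15.5²·0.58 + 2.4²·9.6²·0.63 + 1.1²·8.1²·0.77] + 543.316 = 531.171 + 543.316 = 1074.49.
Reliability = 1074.49 / 1380.64 = 0.778.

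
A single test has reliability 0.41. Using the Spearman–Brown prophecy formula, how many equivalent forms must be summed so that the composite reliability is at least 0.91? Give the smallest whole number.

k ≥ ρ*(1−ρ₁)/(ρ₁(1−ρ*)) = 0.91·0.59 / (0.41·0.09) = 14.550.
Smallest integer k = 15.

15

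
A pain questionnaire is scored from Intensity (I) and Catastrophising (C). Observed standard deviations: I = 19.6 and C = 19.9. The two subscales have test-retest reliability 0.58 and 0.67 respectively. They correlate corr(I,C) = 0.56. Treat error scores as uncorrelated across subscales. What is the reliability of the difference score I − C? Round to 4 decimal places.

Var(I−C) = 19.6² + 19.9² − 2·19.6·19.9·0.56 = 780.17 − 436.845 = 343.325.
With uncorrelated errors the cross-covariances are all true-score covariance, so they carry over unchanged; only the diagonal terms shrink to ρᵢσᵢ².
True-score variance = [19.6²·0.58 + 19.9²·0.67] − 436.845 = 488.139 − 436.845 = 51.2947.
Reliability = 51.2947 / 343.325 = 0.1494.

0.1494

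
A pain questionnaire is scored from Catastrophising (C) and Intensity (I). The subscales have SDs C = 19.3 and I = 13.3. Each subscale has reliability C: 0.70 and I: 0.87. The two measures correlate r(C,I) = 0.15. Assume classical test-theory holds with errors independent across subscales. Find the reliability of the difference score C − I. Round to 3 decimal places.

0.715

Var(C−I) = 19.3² + 13.3² − 2·19.3·13.3·0.15 = 549.38 − 77.007 = 472.373.
With uncorrelated errors the cross-covariances are all true-score covariance, so they carry over unchanged; only the diagonal terms shrink to ρᵢσᵢ².
True-score variance = [19.3²·0.70 + 13.3²·0.87] − 77.007 = 414.637 − 77.007 = 337.63.
Reliability = 337.63 / 472.373 = 0.715.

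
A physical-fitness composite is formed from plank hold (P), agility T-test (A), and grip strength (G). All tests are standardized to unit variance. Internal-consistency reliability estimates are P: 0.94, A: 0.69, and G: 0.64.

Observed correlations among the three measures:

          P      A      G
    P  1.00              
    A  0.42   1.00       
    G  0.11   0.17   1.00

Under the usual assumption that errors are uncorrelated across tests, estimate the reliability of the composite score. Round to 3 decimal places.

Var(P+A+G) = 3 + 2·[0.42 + 0.11 + 0.17] = 3 + 1.4 = 4.4.
With uncorrelated errors the cross-covariances are all true-score covariance, so they carry over unchanged; only the diagonal terms shrink to ρᵢσᵢ².
True-score variance = [0.94 + 0.69 + 0.64] + 1.4 = 2.27 + 1.4 = 3.67.
Reliability = 3.67 / 4.4 = 0.834.

0.834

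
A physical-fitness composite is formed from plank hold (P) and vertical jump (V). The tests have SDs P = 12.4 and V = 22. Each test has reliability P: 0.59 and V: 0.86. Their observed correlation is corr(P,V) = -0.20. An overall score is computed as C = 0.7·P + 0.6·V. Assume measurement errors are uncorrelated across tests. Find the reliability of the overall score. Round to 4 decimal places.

Var(C) = 0.7²·12.4² + 0.6²·22² + 2·[0.42·12.4·22·(-0.20)] = 249.582 − 45.8304 = 203.752.
Because errors are independent across components, Cov(Tᵢ,Tⱼ) = Cov(Xᵢ,Xⱼ); the off-diagonal part of the true-score variance is the same as above.
True-score variance = [0.7²·12.4²·0.59 + 0.6²·22²·0.86] − 45.8304 = 194.298 − 45.8304 = 148.468.
Reliability = 148.468 / 203.752 = 0.7287.

0.7287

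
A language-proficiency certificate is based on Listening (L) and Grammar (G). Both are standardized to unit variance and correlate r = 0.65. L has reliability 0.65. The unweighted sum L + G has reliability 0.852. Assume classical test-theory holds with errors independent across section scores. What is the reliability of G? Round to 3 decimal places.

0.862

Var(L+G) = 2 + 2·0.65 = 3.300.
True-score variance = ρ_L + ρ_G + 2·0.65, so 0.852 = (0.65 + ρ_G + 1.30) / 3.300.
ρ_G = 0.852·3.300 − 0.65 − 1.30 = 0.862.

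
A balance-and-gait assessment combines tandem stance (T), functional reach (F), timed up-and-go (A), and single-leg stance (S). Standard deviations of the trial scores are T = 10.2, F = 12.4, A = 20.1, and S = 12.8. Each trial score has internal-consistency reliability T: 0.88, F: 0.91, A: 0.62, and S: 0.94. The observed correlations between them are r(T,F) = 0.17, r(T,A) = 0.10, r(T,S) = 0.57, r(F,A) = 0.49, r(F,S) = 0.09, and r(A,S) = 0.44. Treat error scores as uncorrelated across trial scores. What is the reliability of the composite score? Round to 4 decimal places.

Var(T+F+A+S) = 10.2² + 12.4² + 20.1² + 12.8² + 2·[10.2·12.4·0.17 + 10.2·20.1·0.10 + 10.2·12.8·0.57 + 12.4·20.1·0.49 + 12.4·12.8·0.09 + 20.1·12.8·0.44] = 825.65 + 732.077 = 1557.73.
Because errors are independent across components, Cov(Tᵢ,Tⱼ) = Cov(Xᵢ,Xⱼ); the off-diagonal part of the true-score variance is the same as above.
True-score variance = [10.2²·0.88 + 12.4²·0.91 + 20.1²·0.62 + 12.8²·0.94] + 732.077 = 635.973 + 732.077 = 1368.05.
Reliability = 1368.05 / 1557.73 = 0.8782.

0.8782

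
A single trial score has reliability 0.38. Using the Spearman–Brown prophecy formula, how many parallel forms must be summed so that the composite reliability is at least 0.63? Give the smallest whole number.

k ≥ ρ*(1−ρ₁)/(ρ₁(1−ρ*)) = 0.63·0.62 / (0.38·0.37) = 2.778.
Smallest integer k = 3.

3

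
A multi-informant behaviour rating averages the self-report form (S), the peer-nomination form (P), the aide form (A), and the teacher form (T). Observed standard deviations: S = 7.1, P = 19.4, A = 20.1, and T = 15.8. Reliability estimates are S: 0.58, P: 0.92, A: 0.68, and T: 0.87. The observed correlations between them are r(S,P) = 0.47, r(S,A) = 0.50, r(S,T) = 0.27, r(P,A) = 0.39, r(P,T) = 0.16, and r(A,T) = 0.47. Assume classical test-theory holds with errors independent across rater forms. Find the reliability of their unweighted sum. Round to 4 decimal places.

0.8992

Var(S+P+A+T) = 7.1² + 19.4² + 20.1² + 15.8² + 2·[7.1·19.4·0.47 + 7.1·20.1·0.50 + 7.1·15.8·0.27 + 19.4·20.1·0.39 + 19.4·15.8·0.16 + 20.1·15.8·0.47] = 1080.42 + 1033.53 = 2113.95.
With uncorrelated errors the cross-covariances are all true-score covariance, so they carry over unchanged; only the diagonal terms shrink to ρᵢσᵢ².
True-score variance = [7.1²·0.58 + 19.4²·0.92 + 20.1²·0.68 + 15.8²·0.87] + 1033.53 = 867.403 + 1033.53 = 1900.93.
Reliability = 1900.93 / 2113.95 = 0.8992.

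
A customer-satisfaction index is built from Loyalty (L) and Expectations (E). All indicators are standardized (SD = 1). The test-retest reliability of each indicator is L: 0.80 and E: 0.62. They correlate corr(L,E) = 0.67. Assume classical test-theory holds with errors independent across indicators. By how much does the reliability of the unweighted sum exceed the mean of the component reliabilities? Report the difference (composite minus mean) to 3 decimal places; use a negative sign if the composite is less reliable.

0.116

Var(sum) = 2 + 1.34 = 3.34; true-score variance = 1.42 + 1.34 = 2.76; composite reliability = 0.8263.
Mean component reliability = 0.7100.
Difference = 0.8263 − 0.7100 = 0.116.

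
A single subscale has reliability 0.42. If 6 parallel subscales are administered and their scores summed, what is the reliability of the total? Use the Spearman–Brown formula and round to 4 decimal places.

ρ_k = kρ / (1 + (k−1)ρ) = 6·0.42 / (1 + 5·0.42) = 2.520 / 3.100 = 0.8129.

0.8129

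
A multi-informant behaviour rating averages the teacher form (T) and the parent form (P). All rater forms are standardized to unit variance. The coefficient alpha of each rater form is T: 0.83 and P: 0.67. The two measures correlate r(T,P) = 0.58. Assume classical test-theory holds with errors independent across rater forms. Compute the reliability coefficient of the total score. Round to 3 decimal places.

Var(T+P) = 2 + 2·[0.58] = 2 + 1.16 = 3.16.
With uncorrelated errors the cross-covariances are all true-score covariance, so they carry over unchanged; only the diagonal terms shrink to ρᵢσᵢ².
True-score variance = [0.83 + 0.67] + 1.16 = 1.5 + 1.16 = 2.66.
Reliability = 2.66 / 3.16 = 0.842.

0.842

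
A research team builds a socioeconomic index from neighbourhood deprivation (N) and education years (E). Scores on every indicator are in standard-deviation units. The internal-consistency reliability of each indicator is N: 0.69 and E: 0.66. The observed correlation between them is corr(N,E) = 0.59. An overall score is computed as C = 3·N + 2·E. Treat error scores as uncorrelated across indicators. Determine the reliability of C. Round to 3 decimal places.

Var(C) = 3² + 2² + 2·[6·0.59] = 13 + 7.08 = 20.08.
Because errors are independent across components, Cov(Tᵢ,Tⱼ) = Cov(Xᵢ,Xⱼ); the off-diagonal part of the true-score variance is the same as above.
True-score variance = [3²·0.69 + 2²·0.66] + 7.08 = 8.85 + 7.08 = 15.93.
Reliability = 15.93 / 20.08 = 0.793.

0.793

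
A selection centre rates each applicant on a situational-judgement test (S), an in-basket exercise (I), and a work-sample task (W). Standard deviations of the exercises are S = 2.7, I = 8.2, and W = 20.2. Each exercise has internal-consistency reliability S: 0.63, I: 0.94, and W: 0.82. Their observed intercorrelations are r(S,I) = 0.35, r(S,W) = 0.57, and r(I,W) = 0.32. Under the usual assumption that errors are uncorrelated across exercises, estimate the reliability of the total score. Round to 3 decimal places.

0.880

Var(S+I+W) = 2.7² + 8.2² + 20.2² + 2·[2.7·8.2·0.35 + 2.7·20.2·0.57 + 8.2·20.2·0.32] = 482.57 + 183.683 = 666.253.
With uncorrelated errors the cross-covariances are all true-score covariance, so they carry over unchanged; only the diagonal terms shrink to ρᵢσᵢ².
True-score variance = [2.7²·0.63 + 8.2²·0.94 + 20.2²·0.82] + 183.683 = 402.391 + 183.683 = 586.074.
Reliability = 586.074 / 666.253 = 0.880.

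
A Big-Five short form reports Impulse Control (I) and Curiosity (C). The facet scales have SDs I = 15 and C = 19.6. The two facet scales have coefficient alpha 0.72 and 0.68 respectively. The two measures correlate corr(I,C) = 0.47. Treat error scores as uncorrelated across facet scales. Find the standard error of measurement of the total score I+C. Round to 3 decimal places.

Var(total) = 609.16 + 276.36 = 885.52.
True-score variance = 423.229 + 276.36 = 699.589, so reliability = 0.7900.
Error variance = 885.52 − 699.589 = 185.931; SEM = √185.931 = 13.636.

13.636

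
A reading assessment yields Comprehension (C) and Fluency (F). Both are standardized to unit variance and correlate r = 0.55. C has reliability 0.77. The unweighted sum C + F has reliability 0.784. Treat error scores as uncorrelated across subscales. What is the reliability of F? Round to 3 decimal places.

0.560

Var(C+F) = 2 + 2·0.55 = 3.100.
True-score variance = ρ_C + ρ_F + 2·0.55, so 0.784 = (0.77 + ρ_F + 1.10) / 3.100.
ρ_F = 0.784·3.100 − 0.77 − 1.10 = 0.560.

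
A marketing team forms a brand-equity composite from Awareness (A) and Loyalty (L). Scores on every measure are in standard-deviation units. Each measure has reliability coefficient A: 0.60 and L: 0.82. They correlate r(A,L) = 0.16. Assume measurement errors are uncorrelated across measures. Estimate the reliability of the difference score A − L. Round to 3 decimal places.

0.655

Var(A−L) = 1 + 1 − 2·0.16 = 2 − 0.32 = 1.68.
With uncorrelated errors the cross-covariances are all true-score covariance, so they carry over unchanged; only the diagonal terms shrink to ρᵢσᵢ².
True-score variance = [0.60 + 0.82] − 0.32 = 1.42 − 0.32 = 1.1.
Reliability = 1.1 / 1.68 = 0.655.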